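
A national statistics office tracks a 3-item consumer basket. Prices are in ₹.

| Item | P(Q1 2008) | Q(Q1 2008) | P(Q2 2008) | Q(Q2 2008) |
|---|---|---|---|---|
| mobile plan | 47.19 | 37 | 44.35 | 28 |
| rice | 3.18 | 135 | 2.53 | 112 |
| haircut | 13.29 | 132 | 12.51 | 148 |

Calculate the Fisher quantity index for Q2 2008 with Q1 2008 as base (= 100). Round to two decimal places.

Laspeyres component (base-period weights):
ΣP(Q1 2008)Q(Q2 2008) = 47.19×28 + 3.18×112 + 13.29×148 = 1321.32 + 356.16 + 1966.92 = 3644.4
ΣP(Q1 2008)Q(Q1 2008) = 47.19×37 + 3.18×135 + 13.29×132 = 1746.03 + 429.3 + 1754.28 = 3929.61
L = 3644.4 / 3929.61 × 100 = 92.7420
Paasche component (current-period weights):
ΣP(Q2 2008)Q(Q2 2008) = 44.35×28 + 2.53×112 + 12.51×148 = 1241.8 + 283.36 + 1851.48 = 3376.64
ΣP(Q2 2008)Q(Q1 2008) = 44.35×37 + 2.53×135 + 12.51×132 = 1640.95 + 341.55 + 1651.32 = 3633.82
P = 3376.64 / 3633.82 × 100 = 92.9226
Fisher = √(L × P) = √(92.7420 × 92.9226) = 92.8323

92.83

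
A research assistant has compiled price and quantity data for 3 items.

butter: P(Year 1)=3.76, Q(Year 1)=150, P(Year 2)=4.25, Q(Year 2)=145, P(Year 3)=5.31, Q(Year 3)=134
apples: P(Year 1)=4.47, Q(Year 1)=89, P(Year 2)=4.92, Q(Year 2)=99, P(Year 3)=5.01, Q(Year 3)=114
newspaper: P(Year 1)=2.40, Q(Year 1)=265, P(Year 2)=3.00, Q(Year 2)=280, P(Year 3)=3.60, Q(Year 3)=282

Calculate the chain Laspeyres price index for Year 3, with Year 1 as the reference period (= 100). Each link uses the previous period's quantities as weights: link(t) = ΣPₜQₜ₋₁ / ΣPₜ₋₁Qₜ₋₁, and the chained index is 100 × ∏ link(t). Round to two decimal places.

136.97

Link Year 1→Year 2:
ΣP(Year 2)Q(Year 1) = 4.25×150 + 4.92×89 + 3.00×265 = 637.5 + 437.88 + 795 = 1870.38
ΣP(Year 1)Q(Year 1) = 3.76×150 + 4.47×89 + 2.40×265 = 564 + 397.83 + 636 = 1597.83
link = 1870.38/1597.83 = 1.170575
Link Year 2→Year 3:
ΣP(Year 3)Q(Year 2) = 5.31×145 + 5.01×99 + 3.60×280 = 769.95 + 495.99 + 1008 = 2273.94
ΣP(Year 2)Q(Year 2) = 4.25×145 + 4.92×99 + 3.00×280 = 616.25 + 487.08 + 840 = 1943.33
link = 2273.94/1943.33 = 1.170126
Chained index = 100 × 1.170575 × 1.170126 = 136.9720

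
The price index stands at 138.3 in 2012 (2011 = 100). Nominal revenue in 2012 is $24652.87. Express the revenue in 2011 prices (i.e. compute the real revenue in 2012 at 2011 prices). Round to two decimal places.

Real = Nominal ÷ (Index/100) = 24652.87 ÷ (138.3/100)
     = 24652.87 ÷ 1.383 = 17825.6471

17825.65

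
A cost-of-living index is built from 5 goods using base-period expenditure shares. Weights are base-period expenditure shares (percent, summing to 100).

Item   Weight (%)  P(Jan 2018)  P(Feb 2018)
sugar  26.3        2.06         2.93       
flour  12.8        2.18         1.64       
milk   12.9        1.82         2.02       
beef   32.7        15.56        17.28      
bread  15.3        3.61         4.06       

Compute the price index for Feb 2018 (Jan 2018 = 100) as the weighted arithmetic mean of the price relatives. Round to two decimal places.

114.88

sugar: 26.3 × (2.93/2.06) = 26.3 × 1.422330 = 37.4073
flour: 12.8 × (1.64/2.18) = 12.8 × 0.752294 = 9.6294
milk: 12.9 × (2.02/1.82) = 12.9 × 1.109890 = 14.3176
beef: 32.7 × (17.28/15.56) = 32.7 × 1.110540 = 36.3147
bread: 15.3 × (4.06/3.61) = 15.3 × 1.124654 = 17.2072
Index = Σ wᵢ·(p₁ᵢ/p₀ᵢ) = 37.4073 + 9.6294 + 14.3176 + 36.3147 + 17.2072 = 114.8761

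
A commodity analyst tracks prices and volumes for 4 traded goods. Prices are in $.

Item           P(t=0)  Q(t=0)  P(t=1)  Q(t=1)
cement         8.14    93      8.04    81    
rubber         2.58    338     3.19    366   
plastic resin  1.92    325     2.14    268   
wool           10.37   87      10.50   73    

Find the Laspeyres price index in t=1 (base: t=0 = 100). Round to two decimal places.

108.86

Laspeyres price index uses base-period quantities as weights.
ΣP(t=1)·Q(t=0) = 8.04×93 + 3.19×338 + 2.14×325 + 10.50×87 = 747.72 + 1078.22 + 695.5 + 913.5 = 3434.94
ΣP(t=0)·Q(t=0) = 8.14×93 + 2.58×338 + 1.92×325 + 10.37×87 = 757.02 + 872.04 + 624 + 902.19 = 3155.25
Index = 3434.94 / 3155.25 × 100 = 108.8643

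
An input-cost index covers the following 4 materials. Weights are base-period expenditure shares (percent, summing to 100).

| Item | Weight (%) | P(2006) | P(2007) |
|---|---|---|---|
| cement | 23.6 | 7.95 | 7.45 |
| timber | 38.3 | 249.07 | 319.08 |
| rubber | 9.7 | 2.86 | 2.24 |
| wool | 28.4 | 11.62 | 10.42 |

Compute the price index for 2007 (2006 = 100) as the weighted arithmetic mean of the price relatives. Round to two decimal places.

104.25

cement: 23.6 × (7.45/7.95) = 23.6 × 0.937107 = 22.1157
timber: 38.3 × (319.08/249.07) = 38.3 × 1.281086 = 49.0656
rubber: 9.7 × (2.24/2.86) = 9.7 × 0.783217 = 7.5972
wool: 28.4 × (10.42/11.62) = 28.4 × 0.896730 = 25.4671
Index = Σ wᵢ·(p₁ᵢ/p₀ᵢ) = 22.1157 + 49.0656 + 7.5972 + 25.4671 = 104.2456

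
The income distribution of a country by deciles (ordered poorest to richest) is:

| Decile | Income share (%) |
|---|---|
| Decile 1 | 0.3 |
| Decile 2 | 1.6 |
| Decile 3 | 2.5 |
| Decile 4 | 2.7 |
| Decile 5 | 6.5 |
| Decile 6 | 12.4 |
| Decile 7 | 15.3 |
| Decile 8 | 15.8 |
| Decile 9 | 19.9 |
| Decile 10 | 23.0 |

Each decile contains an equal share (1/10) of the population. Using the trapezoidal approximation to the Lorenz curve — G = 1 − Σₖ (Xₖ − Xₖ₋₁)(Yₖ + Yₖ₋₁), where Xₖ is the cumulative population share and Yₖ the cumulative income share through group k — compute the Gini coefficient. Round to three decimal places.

0.443

Cumulative income shares Yₖ: 0.0030, 0.0190, 0.0440, 0.0710, 0.1360, 0.2600, 0.4130, 0.5710, 0.7700, 1.0000
Σ (Xₖ−Xₖ₋₁)(Yₖ+Yₖ₋₁) = (1/10)(0.0030+0.0000) + (1/10)(0.0190+0.0030) + (1/10)(0.0440+0.0190) + (1/10)(0.0710+0.0440) + (1/10)(0.1360+0.0710) + (1/10)(0.2600+0.1360) + (1/10)(0.4130+0.2600) + (1/10)(0.5710+0.4130) + (1/10)(0.7700+0.5710) + (1/10)(1.0000+0.7700)
  = 0.0003 + 0.0022 + 0.0063 + 0.0115 + 0.0207 + 0.0396 + 0.0673 + 0.0984 + 0.1341 + 0.1770 = 0.5574
G = 1 − 0.5574 = 0.4426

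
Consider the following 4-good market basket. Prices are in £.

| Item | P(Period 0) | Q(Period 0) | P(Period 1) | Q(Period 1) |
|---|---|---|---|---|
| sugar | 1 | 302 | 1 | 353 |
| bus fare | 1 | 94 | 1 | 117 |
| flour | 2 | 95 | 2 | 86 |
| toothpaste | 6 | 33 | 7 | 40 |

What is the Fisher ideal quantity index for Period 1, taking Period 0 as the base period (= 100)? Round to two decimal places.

Laspeyres component (base-period weights):
ΣP(Period 0)Q(Period 1) = 1×353 + 1×117 + 2×86 + 6×40 = 353 + 117 + 172 + 240 = 882
ΣP(Period 0)Q(Period 0) = 1×302 + 1×94 + 2×95 + 6×33 = 302 + 94 + 190 + 198 = 784
L = 882 / 784 × 100 = 112.5000
Paasche component (current-period weights):
ΣP(Period 1)Q(Period 1) = 1×353 + 1×117 + 2×86 + 7×40 = 353 + 117 + 172 + 280 = 922
ΣP(Period 1)Q(Period 0) = 1×302 + 1×94 + 2×95 + 7×33 = 302 + 94 + 190 + 231 = 817
P = 922 / 817 × 100 = 112.8519
Fisher = √(L × P) = √(112.5000 × 112.8519) = 112.6758

112.68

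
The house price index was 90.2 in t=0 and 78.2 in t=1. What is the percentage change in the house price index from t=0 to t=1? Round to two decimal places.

Change = (78.2 − 90.2) / 90.2 × 100
       = -12.0 / 90.2 × 100 = -13.3038%

-13.30%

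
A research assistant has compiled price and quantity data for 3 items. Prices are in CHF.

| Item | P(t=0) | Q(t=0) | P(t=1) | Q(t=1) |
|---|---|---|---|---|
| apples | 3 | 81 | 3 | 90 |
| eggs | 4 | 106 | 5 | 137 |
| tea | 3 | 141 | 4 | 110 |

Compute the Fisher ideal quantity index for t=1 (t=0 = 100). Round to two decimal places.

104.83

Laspeyres component (base-period weights):
ΣP(t=0)Q(t=1) = 3×90 + 4×137 + 3×110 = 270 + 548 + 330 = 1148
ΣP(t=0)Q(t=0) = 3×81 + 4×106 + 3×141 = 243 + 424 + 423 = 1090
L = 1148 / 1090 × 100 = 105.3211
Paasche component (current-period weights):
ΣP(t=1)Q(t=1) = 3×90 + 5×137 + 4×110 = 270 + 685 + 440 = 1395
ΣP(t=1)Q(t=0) = 3×81 + 5×106 + 4×141 = 243 + 530 + 564 = 1337
P = 1395 / 1337 × 100 = 104.3381
Fisher = √(L × P) = √(105.3211 × 104.3381) = 104.8284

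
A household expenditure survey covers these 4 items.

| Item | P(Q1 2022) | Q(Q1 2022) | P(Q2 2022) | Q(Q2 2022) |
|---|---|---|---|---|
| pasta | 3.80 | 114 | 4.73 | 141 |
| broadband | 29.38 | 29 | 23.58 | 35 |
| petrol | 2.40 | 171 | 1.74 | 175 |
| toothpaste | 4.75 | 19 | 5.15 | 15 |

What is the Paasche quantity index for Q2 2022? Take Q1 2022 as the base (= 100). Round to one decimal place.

Paasche quantity index uses current-period prices as weights.
ΣP(Q2 2022)·Q(Q2 2022) = 4.73×141 + 23.58×35 + 1.74×175 + 5.15×15 = 666.93 + 825.3 + 304.5 + 77.25 = 1873.98
ΣP(Q2 2022)·Q(Q1 2022) = 4.73×114 + 23.58×29 + 1.74×171 + 5.15×19 = 539.22 + 683.82 + 297.54 + 97.85 = 1618.43
Index = 1873.98 / 1618.43 × 100 = 115.7900

115.8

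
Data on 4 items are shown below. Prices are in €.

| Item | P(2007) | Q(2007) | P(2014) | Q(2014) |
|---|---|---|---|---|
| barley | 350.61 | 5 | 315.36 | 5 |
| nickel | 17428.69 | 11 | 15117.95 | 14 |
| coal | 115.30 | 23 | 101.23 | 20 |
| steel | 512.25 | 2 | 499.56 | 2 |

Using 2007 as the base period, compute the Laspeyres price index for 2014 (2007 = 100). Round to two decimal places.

86.84

Laspeyres price index uses base-period quantities as weights.
ΣP(2014)·Q(2007) = 315.36×5 + 15117.95×11 + 101.23×23 + 499.56×2 = 1576.8 + 166297.45 + 2328.29 + 999.12 = 171201.66
ΣP(2007)·Q(2007) = 350.61×5 + 17428.69×11 + 115.30×23 + 512.25×2 = 1753.05 + 191715.59 + 2651.9 + 1024.5 = 197145.04
Index = 171201.66 / 197145.04 × 100 = 86.8405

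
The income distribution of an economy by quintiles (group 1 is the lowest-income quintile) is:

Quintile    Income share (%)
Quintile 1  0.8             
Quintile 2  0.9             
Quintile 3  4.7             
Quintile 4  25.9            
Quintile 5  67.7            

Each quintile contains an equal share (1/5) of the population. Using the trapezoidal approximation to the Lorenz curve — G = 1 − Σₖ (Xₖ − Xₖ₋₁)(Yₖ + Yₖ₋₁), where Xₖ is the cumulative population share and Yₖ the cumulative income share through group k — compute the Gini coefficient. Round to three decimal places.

Cumulative income shares Yₖ: 0.0080, 0.0170, 0.0640, 0.3230, 1.0000
Σ (Xₖ−Xₖ₋₁)(Yₖ+Yₖ₋₁) = (1/5)(0.0080+0.0000) + (1/5)(0.0170+0.0080) + (1/5)(0.0640+0.0170) + (1/5)(0.3230+0.0640) + (1/5)(1.0000+0.3230)
  = 0.0016 + 0.0050 + 0.0162 + 0.0774 + 0.2646 = 0.3648
G = 1 − 0.3648 = 0.6352

0.635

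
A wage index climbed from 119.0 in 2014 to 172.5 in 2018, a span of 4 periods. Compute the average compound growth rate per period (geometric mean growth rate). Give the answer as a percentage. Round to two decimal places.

Growth factor = (172.5/119.0)^(1/4) = (1.449580)^(1/4) = 1.097262
Growth rate = 1.097262 − 1 = 0.097262 = 9.7262%

9.73%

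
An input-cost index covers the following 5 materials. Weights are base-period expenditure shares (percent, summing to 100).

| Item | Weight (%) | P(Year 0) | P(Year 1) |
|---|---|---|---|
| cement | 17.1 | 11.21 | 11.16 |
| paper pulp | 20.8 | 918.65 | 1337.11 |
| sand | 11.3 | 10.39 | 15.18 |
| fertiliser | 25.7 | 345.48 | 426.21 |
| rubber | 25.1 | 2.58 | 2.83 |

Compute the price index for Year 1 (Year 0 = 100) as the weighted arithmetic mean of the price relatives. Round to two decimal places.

123.05

cement: 17.1 × (11.16/11.21) = 17.1 × 0.995540 = 17.0237
paper pulp: 20.8 × (1337.11/918.65) = 20.8 × 1.455516 = 30.2747
sand: 11.3 × (15.18/10.39) = 11.3 × 1.461020 = 16.5095
fertiliser: 25.7 × (426.21/345.48) = 25.7 × 1.233675 = 31.7054
rubber: 25.1 × (2.83/2.58) = 25.1 × 1.096899 = 27.5322
Index = Σ wᵢ·(p₁ᵢ/p₀ᵢ) = 17.0237 + 30.2747 + 16.5095 + 31.7054 + 27.5322 = 123.0456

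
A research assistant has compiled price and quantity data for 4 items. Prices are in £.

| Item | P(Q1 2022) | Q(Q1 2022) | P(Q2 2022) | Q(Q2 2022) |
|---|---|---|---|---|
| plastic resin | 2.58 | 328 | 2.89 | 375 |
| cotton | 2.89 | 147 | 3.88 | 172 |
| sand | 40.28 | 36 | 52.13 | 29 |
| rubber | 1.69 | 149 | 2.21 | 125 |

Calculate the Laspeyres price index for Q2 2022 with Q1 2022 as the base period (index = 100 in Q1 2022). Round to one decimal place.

125.3

Laspeyres price index uses base-period quantities as weights.
ΣP(Q2 2022)·Q(Q1 2022) = 2.89×328 + 3.88×147 + 52.13×36 + 2.21×149 = 947.92 + 570.36 + 1876.68 + 329.29 = 3724.25
ΣP(Q1 2022)·Q(Q1 2022) = 2.58×328 + 2.89×147 + 40.28×36 + 1.69×149 = 846.24 + 424.83 + 1450.08 + 251.81 = 2972.96
Index = 3724.25 / 2972.96 × 100 = 125.2708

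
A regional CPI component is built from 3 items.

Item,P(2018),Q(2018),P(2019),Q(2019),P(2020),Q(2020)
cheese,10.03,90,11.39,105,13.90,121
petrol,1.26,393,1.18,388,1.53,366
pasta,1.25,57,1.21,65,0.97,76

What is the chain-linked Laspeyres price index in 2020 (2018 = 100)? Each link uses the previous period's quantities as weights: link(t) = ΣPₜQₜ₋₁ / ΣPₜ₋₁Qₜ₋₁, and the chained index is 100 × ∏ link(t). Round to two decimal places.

Link 2018→2019:
ΣP(2019)Q(2018) = 11.39×90 + 1.18×393 + 1.21×57 = 1025.1 + 463.74 + 68.97 = 1557.81
ΣP(2018)Q(2018) = 10.03×90 + 1.26×393 + 1.25×57 = 902.7 + 495.18 + 71.25 = 1469.13
link = 1557.81/1469.13 = 1.060362
Link 2019→2020:
ΣP(2020)Q(2019) = 13.90×105 + 1.53×388 + 0.97×65 = 1459.5 + 593.64 + 63.05 = 2116.19
ΣP(2019)Q(2019) = 11.39×105 + 1.18×388 + 1.21×65 = 1195.95 + 457.84 + 78.65 = 1732.44
link = 2116.19/1732.44 = 1.221508
Chained index = 100 × 1.060362 × 1.221508 = 129.5241

129.52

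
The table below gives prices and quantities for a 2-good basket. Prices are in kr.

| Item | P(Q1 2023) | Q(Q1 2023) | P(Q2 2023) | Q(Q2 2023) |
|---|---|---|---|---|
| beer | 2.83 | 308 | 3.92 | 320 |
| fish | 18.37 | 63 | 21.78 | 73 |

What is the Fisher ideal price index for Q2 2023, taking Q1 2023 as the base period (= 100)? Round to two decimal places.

Laspeyres component (base-period weights):
ΣP(Q2 2023)Q(Q1 2023) = 3.92×308 + 21.78×63 = 1207.36 + 1372.14 = 2579.5
ΣP(Q1 2023)Q(Q1 2023) = 2.83×308 + 18.37×63 = 871.64 + 1157.31 = 2028.95
L = 2579.5 / 2028.95 × 100 = 127.1347
Paasche component (current-period weights):
ΣP(Q2 2023)Q(Q2 2023) = 3.92×320 + 21.78×73 = 1254.4 + 1589.94 = 2844.34
ΣP(Q1 2023)Q(Q2 2023) = 2.83×320 + 18.37×73 = 905.6 + 1341.01 = 2246.61
P = 2844.34 / 2246.61 × 100 = 126.6059
Fisher = √(L × P) = √(127.1347 × 126.6059) = 126.8700

126.87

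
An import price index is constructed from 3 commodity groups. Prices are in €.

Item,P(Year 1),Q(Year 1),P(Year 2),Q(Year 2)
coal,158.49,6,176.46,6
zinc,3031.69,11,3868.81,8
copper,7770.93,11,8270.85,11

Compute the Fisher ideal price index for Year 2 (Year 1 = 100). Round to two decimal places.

Laspeyres component (base-period weights):
ΣP(Year 2)Q(Year 1) = 176.46×6 + 3868.81×11 + 8270.85×11 = 1058.76 + 42556.91 + 90979.35 = 134595.02
ΣP(Year 1)Q(Year 1) = 158.49×6 + 3031.69×11 + 7770.93×11 = 950.94 + 33348.59 + 85480.23 = 119779.76
L = 134595.02 / 119779.76 × 100 = 112.3688
Paasche component (current-period weights):
ΣP(Year 2)Q(Year 2) = 176.46×6 + 3868.81×8 + 8270.85×11 = 1058.76 + 30950.48 + 90979.35 = 122988.59
ΣP(Year 1)Q(Year 2) = 158.49×6 + 3031.69×8 + 7770.93×11 = 950.94 + 24253.52 + 85480.23 = 110684.69
P = 122988.59 / 110684.69 × 100 = 111.1162
Fisher = √(L × P) = √(112.3688 × 111.1162) = 111.7407

111.74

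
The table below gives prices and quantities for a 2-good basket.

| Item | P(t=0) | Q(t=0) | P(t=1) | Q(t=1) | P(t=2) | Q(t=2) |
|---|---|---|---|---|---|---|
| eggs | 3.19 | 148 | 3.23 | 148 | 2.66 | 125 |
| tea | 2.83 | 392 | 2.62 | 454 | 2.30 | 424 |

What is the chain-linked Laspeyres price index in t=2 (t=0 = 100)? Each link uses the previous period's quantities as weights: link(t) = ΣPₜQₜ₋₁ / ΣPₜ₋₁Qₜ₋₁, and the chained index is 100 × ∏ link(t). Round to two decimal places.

82.06

Link t=0→t=1:
ΣP(t=1)Q(t=0) = 3.23×148 + 2.62×392 = 478.04 + 1027.04 = 1505.08
ΣP(t=0)Q(t=0) = 3.19×148 + 2.83×392 = 472.12 + 1109.36 = 1581.48
link = 1505.08/1581.48 = 0.951691
Link t=1→t=2:
ΣP(t=2)Q(t=1) = 2.66×148 + 2.30×454 = 393.68 + 1044.2 = 1437.88
ΣP(t=1)Q(t=1) = 3.23×148 + 2.62×454 = 478.04 + 1189.48 = 1667.52
link = 1437.88/1667.52 = 0.862287
Chained index = 100 × 0.951691 × 0.862287 = 82.0630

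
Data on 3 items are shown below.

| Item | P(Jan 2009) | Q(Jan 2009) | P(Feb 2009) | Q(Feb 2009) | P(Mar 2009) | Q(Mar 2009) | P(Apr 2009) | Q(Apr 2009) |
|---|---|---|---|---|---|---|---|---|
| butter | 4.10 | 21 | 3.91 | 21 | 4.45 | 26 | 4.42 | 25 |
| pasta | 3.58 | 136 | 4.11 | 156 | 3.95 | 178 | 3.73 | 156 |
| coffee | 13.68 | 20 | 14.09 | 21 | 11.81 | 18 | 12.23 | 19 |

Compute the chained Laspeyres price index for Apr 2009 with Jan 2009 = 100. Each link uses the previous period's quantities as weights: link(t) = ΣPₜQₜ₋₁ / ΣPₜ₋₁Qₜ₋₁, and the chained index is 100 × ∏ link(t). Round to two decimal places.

99.22

Link Jan 2009→Feb 2009:
ΣP(Feb 2009)Q(Jan 2009) = 3.91×21 + 4.11×136 + 14.09×20 = 82.11 + 558.96 + 281.8 = 922.87
ΣP(Jan 2009)Q(Jan 2009) = 4.10×21 + 3.58×136 + 13.68×20 = 86.1 + 486.88 + 273.6 = 846.58
link = 922.87/846.58 = 1.090116
Link Feb 2009→Mar 2009:
ΣP(Mar 2009)Q(Feb 2009) = 4.45×21 + 3.95×156 + 11.81×21 = 93.45 + 616.2 + 248.01 = 957.66
ΣP(Feb 2009)Q(Feb 2009) = 3.91×21 + 4.11×156 + 14.09×21 = 82.11 + 641.16 + 295.89 = 1019.16
link = 957.66/1019.16 = 0.939656
Link Mar 2009→Apr 2009:
ΣP(Apr 2009)Q(Mar 2009) = 4.42×26 + 3.73×178 + 12.23×18 = 114.92 + 663.94 + 220.14 = 999
ΣP(Mar 2009)Q(Mar 2009) = 4.45×26 + 3.95×178 + 11.81×18 = 115.7 + 703.1 + 212.58 = 1031.38
link = 999/1031.38 = 0.968605
Chained index = 100 × 1.090116 × 0.939656 × 0.968605 = 99.2175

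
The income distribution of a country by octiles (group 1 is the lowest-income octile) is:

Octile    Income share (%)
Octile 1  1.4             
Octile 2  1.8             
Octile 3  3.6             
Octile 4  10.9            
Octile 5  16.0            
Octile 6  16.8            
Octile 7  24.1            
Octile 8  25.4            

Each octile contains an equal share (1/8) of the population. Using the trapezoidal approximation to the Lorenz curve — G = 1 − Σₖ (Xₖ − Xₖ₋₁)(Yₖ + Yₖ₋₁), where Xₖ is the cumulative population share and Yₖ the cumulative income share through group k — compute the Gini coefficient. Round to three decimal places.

Cumulative income shares Yₖ: 0.0140, 0.0320, 0.0680, 0.1770, 0.3370, 0.5050, 0.7460, 1.0000
Σ (Xₖ−Xₖ₋₁)(Yₖ+Yₖ₋₁) = (1/8)(0.0140+0.0000) + (1/8)(0.0320+0.0140) + (1/8)(0.0680+0.0320) + (1/8)(0.1770+0.0680) + (1/8)(0.3370+0.1770) + (1/8)(0.5050+0.3370) + (1/8)(0.7460+0.5050) + (1/8)(1.0000+0.7460)
  = 0.0017 + 0.0057 + 0.0125 + 0.0306 + 0.0643 + 0.1052 + 0.1564 + 0.2182 = 0.5948
G = 1 − 0.5948 = 0.4052

0.405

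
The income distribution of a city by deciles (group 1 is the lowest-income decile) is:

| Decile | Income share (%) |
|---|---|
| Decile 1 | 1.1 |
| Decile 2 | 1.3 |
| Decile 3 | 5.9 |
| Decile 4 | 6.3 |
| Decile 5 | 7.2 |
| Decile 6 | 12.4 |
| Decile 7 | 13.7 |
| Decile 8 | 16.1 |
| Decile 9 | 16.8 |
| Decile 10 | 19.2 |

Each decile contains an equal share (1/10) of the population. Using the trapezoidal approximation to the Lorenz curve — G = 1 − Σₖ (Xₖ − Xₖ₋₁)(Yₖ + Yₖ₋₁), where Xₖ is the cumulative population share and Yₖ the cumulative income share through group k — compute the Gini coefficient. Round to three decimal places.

Cumulative income shares Yₖ: 0.0110, 0.0240, 0.0830, 0.1460, 0.2180, 0.3420, 0.4790, 0.6400, 0.8080, 1.0000
Σ (Xₖ−Xₖ₋₁)(Yₖ+Yₖ₋₁) = (1/10)(0.0110+0.0000) + (1/10)(0.0240+0.0110) + (1/10)(0.0830+0.0240) + (1/10)(0.1460+0.0830) + (1/10)(0.2180+0.1460) + (1/10)(0.3420+0.2180) + (1/10)(0.4790+0.3420) + (1/10)(0.6400+0.4790) + (1/10)(0.8080+0.6400) + (1/10)(1.0000+0.8080)
  = 0.0011 + 0.0035 + 0.0107 + 0.0229 + 0.0364 + 0.0560 + 0.0821 + 0.1119 + 0.1448 + 0.1808 = 0.6502
G = 1 − 0.6502 = 0.3498

0.350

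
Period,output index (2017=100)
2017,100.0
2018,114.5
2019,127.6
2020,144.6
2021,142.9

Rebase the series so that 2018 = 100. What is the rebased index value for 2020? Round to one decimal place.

126.3

Rebased(2020) = 144.6 / 114.5 × 100 = 126.2882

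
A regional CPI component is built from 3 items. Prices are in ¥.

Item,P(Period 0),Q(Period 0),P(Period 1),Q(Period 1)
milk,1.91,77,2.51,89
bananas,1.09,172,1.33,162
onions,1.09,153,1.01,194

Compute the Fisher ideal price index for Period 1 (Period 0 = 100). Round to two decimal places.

114.38

Laspeyres component (base-period weights):
ΣP(Period 1)Q(Period 0) = 2.51×77 + 1.33×172 + 1.01×153 = 193.27 + 228.76 + 154.53 = 576.56
ΣP(Period 0)Q(Period 0) = 1.91×77 + 1.09×172 + 1.09×153 = 147.07 + 187.48 + 166.77 = 501.32
L = 576.56 / 501.32 × 100 = 115.0084
Paasche component (current-period weights):
ΣP(Period 1)Q(Period 1) = 2.51×89 + 1.33×162 + 1.01×194 = 223.39 + 215.46 + 195.94 = 634.79
ΣP(Period 0)Q(Period 1) = 1.91×89 + 1.09×162 + 1.09×194 = 169.99 + 176.58 + 211.46 = 558.03
P = 634.79 / 558.03 × 100 = 113.7555
Fisher = √(L × P) = √(115.0084 × 113.7555) = 114.3802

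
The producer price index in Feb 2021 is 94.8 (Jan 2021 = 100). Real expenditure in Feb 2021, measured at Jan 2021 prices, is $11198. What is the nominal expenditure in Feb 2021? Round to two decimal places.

Nominal = Real × (Index/100) = 11198 × (94.8/100)
        = 11198 × 0.948 = 10615.7040

10615.70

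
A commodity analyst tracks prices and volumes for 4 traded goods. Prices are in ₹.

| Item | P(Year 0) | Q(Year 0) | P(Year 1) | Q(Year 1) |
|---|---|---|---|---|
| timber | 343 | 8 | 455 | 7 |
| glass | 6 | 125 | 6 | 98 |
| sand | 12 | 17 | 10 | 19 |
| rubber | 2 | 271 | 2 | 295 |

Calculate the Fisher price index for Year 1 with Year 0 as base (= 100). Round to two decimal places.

Laspeyres component (base-period weights):
ΣP(Year 1)Q(Year 0) = 455×8 + 6×125 + 10×17 + 2×271 = 3640 + 750 + 170 + 542 = 5102
ΣP(Year 0)Q(Year 0) = 343×8 + 6×125 + 12×17 + 2×271 = 2744 + 750 + 204 + 542 = 4240
L = 5102 / 4240 × 100 = 120.3302
Paasche component (current-period weights):
ΣP(Year 1)Q(Year 1) = 455×7 + 6×98 + 10×19 + 2×295 = 3185 + 588 + 190 + 590 = 4553
ΣP(Year 0)Q(Year 1) = 343×7 + 6×98 + 12×19 + 2×295 = 2401 + 588 + 228 + 590 = 3807
P = 4553 / 3807 × 100 = 119.5955
Fisher = √(L × P) = √(120.3302 × 119.5955) = 119.9623

119.96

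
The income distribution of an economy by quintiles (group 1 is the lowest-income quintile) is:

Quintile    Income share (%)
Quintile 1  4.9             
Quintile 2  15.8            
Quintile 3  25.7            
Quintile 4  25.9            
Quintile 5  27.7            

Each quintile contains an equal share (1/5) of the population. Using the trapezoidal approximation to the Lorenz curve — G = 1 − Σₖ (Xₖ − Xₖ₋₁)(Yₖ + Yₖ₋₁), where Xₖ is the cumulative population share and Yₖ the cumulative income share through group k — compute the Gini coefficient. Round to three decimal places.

Cumulative income shares Yₖ: 0.0490, 0.2070, 0.4640, 0.7230, 1.0000
Σ (Xₖ−Xₖ₋₁)(Yₖ+Yₖ₋₁) = (1/5)(0.0490+0.0000) + (1/5)(0.2070+0.0490) + (1/5)(0.4640+0.2070) + (1/5)(0.7230+0.4640) + (1/5)(1.0000+0.7230)
  = 0.0098 + 0.0512 + 0.1342 + 0.2374 + 0.3446 = 0.7772
G = 1 − 0.7772 = 0.2228

0.223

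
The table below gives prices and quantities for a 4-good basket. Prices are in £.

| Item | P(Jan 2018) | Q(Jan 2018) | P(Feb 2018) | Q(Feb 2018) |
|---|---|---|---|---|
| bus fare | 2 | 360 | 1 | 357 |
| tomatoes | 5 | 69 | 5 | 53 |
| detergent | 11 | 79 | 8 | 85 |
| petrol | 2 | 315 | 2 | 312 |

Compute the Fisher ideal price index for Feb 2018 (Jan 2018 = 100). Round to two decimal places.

76.30

Laspeyres component (base-period weights):
ΣP(Feb 2018)Q(Jan 2018) = 1×360 + 5×69 + 8×79 + 2×315 = 360 + 345 + 632 + 630 = 1967
ΣP(Jan 2018)Q(Jan 2018) = 2×360 + 5×69 + 11×79 + 2×315 = 720 + 345 + 869 + 630 = 2564
L = 1967 / 2564 × 100 = 76.7161
Paasche component (current-period weights):
ΣP(Feb 2018)Q(Feb 2018) = 1×357 + 5×53 + 8×85 + 2×312 = 357 + 265 + 680 + 624 = 1926
ΣP(Jan 2018)Q(Feb 2018) = 2×357 + 5×53 + 11×85 + 2×312 = 714 + 265 + 935 + 624 = 2538
P = 1926 / 2538 × 100 = 75.8865
Fisher = √(L × P) = √(76.7161 × 75.8865) = 76.3002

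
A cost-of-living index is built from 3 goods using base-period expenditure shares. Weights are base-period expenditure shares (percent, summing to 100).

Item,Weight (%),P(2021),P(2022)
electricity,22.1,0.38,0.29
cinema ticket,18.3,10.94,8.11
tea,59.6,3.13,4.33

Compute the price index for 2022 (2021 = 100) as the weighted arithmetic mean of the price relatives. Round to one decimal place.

electricity: 22.1 × (0.29/0.38) = 22.1 × 0.763158 = 16.8658
cinema ticket: 18.3 × (8.11/10.94) = 18.3 × 0.741316 = 13.5661
tea: 59.6 × (4.33/3.13) = 59.6 × 1.383387 = 82.4498
Index = Σ wᵢ·(p₁ᵢ/p₀ᵢ) = 16.8658 + 13.5661 + 82.4498 = 112.8817

112.9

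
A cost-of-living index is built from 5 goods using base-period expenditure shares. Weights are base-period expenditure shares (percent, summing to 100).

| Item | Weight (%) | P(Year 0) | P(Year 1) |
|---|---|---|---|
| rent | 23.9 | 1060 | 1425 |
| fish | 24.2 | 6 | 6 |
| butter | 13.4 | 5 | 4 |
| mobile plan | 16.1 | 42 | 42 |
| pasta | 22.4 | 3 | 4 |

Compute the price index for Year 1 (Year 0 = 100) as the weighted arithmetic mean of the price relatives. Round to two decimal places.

113.02

rent: 23.9 × (1425/1060) = 23.9 × 1.344340 = 32.1297
fish: 24.2 × (6/6) = 24.2 × 1.000000 = 24.2000
butter: 13.4 × (4/5) = 13.4 × 0.800000 = 10.7200
mobile plan: 16.1 × (42/42) = 16.1 × 1.000000 = 16.1000
pasta: 22.4 × (4/3) = 22.4 × 1.333333 = 29.8667
Index = Σ wᵢ·(p₁ᵢ/p₀ᵢ) = 32.1297 + 24.2000 + 10.7200 + 16.1000 + 29.8667 = 113.0164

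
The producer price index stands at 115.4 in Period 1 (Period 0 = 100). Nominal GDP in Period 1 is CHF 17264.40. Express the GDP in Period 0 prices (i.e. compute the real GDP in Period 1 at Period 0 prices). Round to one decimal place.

Real = Nominal ÷ (Index/100) = 17264.40 ÷ (115.4/100)
     = 17264.40 ÷ 1.154 = 14960.4853

14960.5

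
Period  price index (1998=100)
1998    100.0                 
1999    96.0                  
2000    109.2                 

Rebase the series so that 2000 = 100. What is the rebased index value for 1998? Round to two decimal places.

Rebased(1998) = 100.0 / 109.2 × 100 = 91.5751

91.58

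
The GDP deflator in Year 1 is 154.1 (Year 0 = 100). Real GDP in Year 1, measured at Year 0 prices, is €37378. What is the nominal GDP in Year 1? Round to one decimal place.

Nominal = Real × (Index/100) = 37378 × (154.1/100)
        = 37378 × 1.541 = 57599.4980

57599.5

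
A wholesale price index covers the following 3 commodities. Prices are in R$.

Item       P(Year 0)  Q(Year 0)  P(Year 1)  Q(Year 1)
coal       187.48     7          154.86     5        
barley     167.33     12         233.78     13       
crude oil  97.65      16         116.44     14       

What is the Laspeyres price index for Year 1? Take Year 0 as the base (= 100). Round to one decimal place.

Laspeyres price index uses base-period quantities as weights.
ΣP(Year 1)·Q(Year 0) = 154.86×7 + 233.78×12 + 116.44×16 = 1084.02 + 2805.36 + 1863.04 = 5752.42
ΣP(Year 0)·Q(Year 0) = 187.48×7 + 167.33×12 + 97.65×16 = 1312.36 + 2007.96 + 1562.4 = 4882.72
Index = 5752.42 / 4882.72 × 100 = 117.8118

117.8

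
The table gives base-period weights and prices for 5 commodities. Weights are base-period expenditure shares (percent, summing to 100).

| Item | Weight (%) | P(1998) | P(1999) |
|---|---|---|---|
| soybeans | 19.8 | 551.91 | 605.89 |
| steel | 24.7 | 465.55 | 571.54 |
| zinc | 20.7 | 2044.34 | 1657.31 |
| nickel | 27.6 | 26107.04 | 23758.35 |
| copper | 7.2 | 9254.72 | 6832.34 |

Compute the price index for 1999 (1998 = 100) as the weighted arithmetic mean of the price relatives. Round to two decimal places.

soybeans: 19.8 × (605.89/551.91) = 19.8 × 1.097806 = 21.7366
steel: 24.7 × (571.54/465.55) = 24.7 × 1.227666 = 30.3234
zinc: 20.7 × (1657.31/2044.34) = 20.7 × 0.810682 = 16.7811
nickel: 27.6 × (23758.35/26107.04) = 27.6 × 0.910036 = 25.1170
copper: 7.2 × (6832.34/9254.72) = 7.2 × 0.738255 = 5.3154
Index = Σ wᵢ·(p₁ᵢ/p₀ᵢ) = 21.7366 + 30.3234 + 16.7811 + 25.1170 + 5.3154 = 99.2735

99.27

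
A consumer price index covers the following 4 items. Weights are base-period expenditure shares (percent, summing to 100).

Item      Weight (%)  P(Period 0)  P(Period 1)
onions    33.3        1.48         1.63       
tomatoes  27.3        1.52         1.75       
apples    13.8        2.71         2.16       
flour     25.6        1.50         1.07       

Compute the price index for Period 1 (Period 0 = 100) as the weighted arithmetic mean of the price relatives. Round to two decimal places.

97.37

onions: 33.3 × (1.63/1.48) = 33.3 × 1.101351 = 36.6750
tomatoes: 27.3 × (1.75/1.52) = 27.3 × 1.151316 = 31.4309
apples: 13.8 × (2.16/2.71) = 13.8 × 0.797048 = 10.9993
flour: 25.6 × (1.07/1.50) = 25.6 × 0.713333 = 18.2613
Index = Σ wᵢ·(p₁ᵢ/p₀ᵢ) = 36.6750 + 31.4309 + 10.9993 + 18.2613 = 97.3665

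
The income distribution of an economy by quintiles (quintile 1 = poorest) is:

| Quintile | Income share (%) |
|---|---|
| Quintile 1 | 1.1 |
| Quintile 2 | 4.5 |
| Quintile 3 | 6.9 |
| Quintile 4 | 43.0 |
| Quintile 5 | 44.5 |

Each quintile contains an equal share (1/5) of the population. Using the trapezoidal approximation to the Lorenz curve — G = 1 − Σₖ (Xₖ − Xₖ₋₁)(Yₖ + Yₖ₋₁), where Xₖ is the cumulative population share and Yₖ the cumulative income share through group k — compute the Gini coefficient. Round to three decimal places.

Cumulative income shares Yₖ: 0.0110, 0.0560, 0.1250, 0.5550, 1.0000
Σ (Xₖ−Xₖ₋₁)(Yₖ+Yₖ₋₁) = (1/5)(0.0110+0.0000) + (1/5)(0.0560+0.0110) + (1/5)(0.1250+0.0560) + (1/5)(0.5550+0.1250) + (1/5)(1.0000+0.5550)
  = 0.0022 + 0.0134 + 0.0362 + 0.1360 + 0.3110 = 0.4988
G = 1 − 0.4988 = 0.5012

0.501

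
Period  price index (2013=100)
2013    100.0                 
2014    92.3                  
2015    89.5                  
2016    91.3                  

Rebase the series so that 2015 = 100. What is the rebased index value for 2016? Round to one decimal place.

Rebased(2016) = 91.3 / 89.5 × 100 = 102.0112

102.0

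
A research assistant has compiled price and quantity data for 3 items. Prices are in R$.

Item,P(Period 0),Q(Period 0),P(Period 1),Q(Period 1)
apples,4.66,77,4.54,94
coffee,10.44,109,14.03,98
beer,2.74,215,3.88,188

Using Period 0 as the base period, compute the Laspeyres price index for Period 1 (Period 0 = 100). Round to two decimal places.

Laspeyres price index uses base-period quantities as weights.
ΣP(Period 1)·Q(Period 0) = 4.54×77 + 14.03×109 + 3.88×215 = 349.58 + 1529.27 + 834.2 = 2713.05
ΣP(Period 0)·Q(Period 0) = 4.66×77 + 10.44×109 + 2.74×215 = 358.82 + 1137.96 + 589.1 = 2085.88
Index = 2713.05 / 2085.88 × 100 = 130.0674

130.07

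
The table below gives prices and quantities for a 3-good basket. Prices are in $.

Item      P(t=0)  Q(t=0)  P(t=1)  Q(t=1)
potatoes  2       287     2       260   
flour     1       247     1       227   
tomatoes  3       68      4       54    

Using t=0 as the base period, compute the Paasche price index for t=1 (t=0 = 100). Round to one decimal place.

Paasche price index uses current-period quantities as weights.
ΣP(t=1)·Q(t=1) = 2×260 + 1×227 + 4×54 = 520 + 227 + 216 = 963
ΣP(t=0)·Q(t=1) = 2×260 + 1×227 + 3×54 = 520 + 227 + 162 = 909
Index = 963 / 909 × 100 = 105.9406

105.9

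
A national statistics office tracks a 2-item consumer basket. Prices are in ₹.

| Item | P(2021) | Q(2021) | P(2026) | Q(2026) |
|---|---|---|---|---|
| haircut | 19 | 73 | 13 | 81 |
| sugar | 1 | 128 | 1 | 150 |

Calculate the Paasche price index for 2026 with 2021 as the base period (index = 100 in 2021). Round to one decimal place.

71.2

Paasche price index uses current-period quantities as weights.
ΣP(2026)·Q(2026) = 13×81 + 1×150 = 1053 + 150 = 1203
ΣP(2021)·Q(2026) = 19×81 + 1×150 = 1539 + 150 = 1689
Index = 1203 / 1689 × 100 = 71.2256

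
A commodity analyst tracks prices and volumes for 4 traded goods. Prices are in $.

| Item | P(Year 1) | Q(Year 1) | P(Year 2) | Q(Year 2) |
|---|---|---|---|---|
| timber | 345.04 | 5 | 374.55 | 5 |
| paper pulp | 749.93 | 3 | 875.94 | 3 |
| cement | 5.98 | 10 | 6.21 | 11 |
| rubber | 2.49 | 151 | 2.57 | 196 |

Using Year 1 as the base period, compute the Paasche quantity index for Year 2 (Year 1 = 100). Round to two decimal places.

Paasche quantity index uses current-period prices as weights.
ΣP(Year 2)·Q(Year 2) = 374.55×5 + 875.94×3 + 6.21×11 + 2.57×196 = 1872.75 + 2627.82 + 68.31 + 503.72 = 5072.6
ΣP(Year 2)·Q(Year 1) = 374.55×5 + 875.94×3 + 6.21×10 + 2.57×151 = 1872.75 + 2627.82 + 62.1 + 388.07 = 4950.74
Index = 5072.6 / 4950.74 × 100 = 102.4615

102.46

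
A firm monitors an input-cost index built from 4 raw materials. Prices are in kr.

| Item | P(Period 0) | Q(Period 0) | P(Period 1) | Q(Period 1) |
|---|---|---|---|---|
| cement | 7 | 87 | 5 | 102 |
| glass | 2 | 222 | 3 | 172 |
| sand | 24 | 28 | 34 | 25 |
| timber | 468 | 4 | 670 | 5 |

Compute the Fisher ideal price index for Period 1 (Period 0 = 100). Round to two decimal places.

Laspeyres component (base-period weights):
ΣP(Period 1)Q(Period 0) = 5×87 + 3×222 + 34×28 + 670×4 = 435 + 666 + 952 + 2680 = 4733
ΣP(Period 0)Q(Period 0) = 7×87 + 2×222 + 24×28 + 468×4 = 609 + 444 + 672 + 1872 = 3597
L = 4733 / 3597 × 100 = 131.5819
Paasche component (current-period weights):
ΣP(Period 1)Q(Period 1) = 5×102 + 3×172 + 34×25 + 670×5 = 510 + 516 + 850 + 3350 = 5226
ΣP(Period 0)Q(Period 1) = 7×102 + 2×172 + 24×25 + 468×5 = 714 + 344 + 600 + 2340 = 3998
P = 5226 / 3998 × 100 = 130.7154
Fisher = √(L × P) = √(131.5819 × 130.7154) = 131.1479

131.15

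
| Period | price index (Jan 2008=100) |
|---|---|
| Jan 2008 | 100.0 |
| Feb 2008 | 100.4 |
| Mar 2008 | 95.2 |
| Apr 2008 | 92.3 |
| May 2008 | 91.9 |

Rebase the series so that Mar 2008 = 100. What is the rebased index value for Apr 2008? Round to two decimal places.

Rebased(Apr 2008) = 92.3 / 95.2 × 100 = 96.9538

96.95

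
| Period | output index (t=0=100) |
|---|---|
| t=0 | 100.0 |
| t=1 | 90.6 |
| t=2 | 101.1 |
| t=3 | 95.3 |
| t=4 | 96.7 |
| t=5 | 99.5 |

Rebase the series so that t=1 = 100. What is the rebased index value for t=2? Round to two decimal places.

111.59

Rebased(t=2) = 101.1 / 90.6 × 100 = 111.5894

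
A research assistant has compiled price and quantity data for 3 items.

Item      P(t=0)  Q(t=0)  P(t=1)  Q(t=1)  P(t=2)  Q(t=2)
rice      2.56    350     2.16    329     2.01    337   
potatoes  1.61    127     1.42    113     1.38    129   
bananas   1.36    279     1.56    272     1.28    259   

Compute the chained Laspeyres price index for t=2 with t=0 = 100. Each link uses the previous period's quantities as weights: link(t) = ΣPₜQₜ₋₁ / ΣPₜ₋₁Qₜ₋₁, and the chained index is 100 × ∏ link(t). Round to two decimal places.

83.38

Link t=0→t=1:
ΣP(t=1)Q(t=0) = 2.16×350 + 1.42×127 + 1.56×279 = 756 + 180.34 + 435.24 = 1371.58
ΣP(t=0)Q(t=0) = 2.56×350 + 1.61×127 + 1.36×279 = 896 + 204.47 + 379.44 = 1479.91
link = 1371.58/1479.91 = 0.926800
Link t=1→t=2:
ΣP(t=2)Q(t=1) = 2.01×329 + 1.38×113 + 1.28×272 = 661.29 + 155.94 + 348.16 = 1165.39
ΣP(t=1)Q(t=1) = 2.16×329 + 1.42×113 + 1.56×272 = 710.64 + 160.46 + 424.32 = 1295.42
link = 1165.39/1295.42 = 0.899623
Chained index = 100 × 0.926800 × 0.899623 = 83.3771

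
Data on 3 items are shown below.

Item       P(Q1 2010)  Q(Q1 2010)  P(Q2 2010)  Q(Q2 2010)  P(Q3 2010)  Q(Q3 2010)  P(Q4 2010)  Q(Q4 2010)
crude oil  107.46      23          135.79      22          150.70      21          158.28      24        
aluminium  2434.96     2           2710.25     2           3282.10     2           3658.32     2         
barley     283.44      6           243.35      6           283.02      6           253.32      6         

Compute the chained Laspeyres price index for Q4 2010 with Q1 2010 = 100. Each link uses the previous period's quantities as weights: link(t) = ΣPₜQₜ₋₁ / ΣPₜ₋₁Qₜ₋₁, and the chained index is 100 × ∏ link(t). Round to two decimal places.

Link Q1 2010→Q2 2010:
ΣP(Q2 2010)Q(Q1 2010) = 135.79×23 + 2710.25×2 + 243.35×6 = 3123.17 + 5420.5 + 1460.1 = 10003.77
ΣP(Q1 2010)Q(Q1 2010) = 107.46×23 + 2434.96×2 + 283.44×6 = 2471.58 + 4869.92 + 1700.64 = 9042.14
link = 10003.77/9042.14 = 1.106350
Link Q2 2010→Q3 2010:
ΣP(Q3 2010)Q(Q2 2010) = 150.70×22 + 3282.10×2 + 283.02×6 = 3315.4 + 6564.2 + 1698.12 = 11577.72
ΣP(Q2 2010)Q(Q2 2010) = 135.79×22 + 2710.25×2 + 243.35×6 = 2987.38 + 5420.5 + 1460.1 = 9867.98
link = 11577.72/9867.98 = 1.173261
Link Q3 2010→Q4 2010:
ΣP(Q4 2010)Q(Q3 2010) = 158.28×21 + 3658.32×2 + 253.32×6 = 3323.88 + 7316.64 + 1519.92 = 12160.44
ΣP(Q3 2010)Q(Q3 2010) = 150.70×21 + 3282.10×2 + 283.02×6 = 3164.7 + 6564.2 + 1698.12 = 11427.02
link = 12160.44/11427.02 = 1.064183
Chained index = 100 × 1.106350 × 1.173261 × 1.064183 = 138.1349

138.13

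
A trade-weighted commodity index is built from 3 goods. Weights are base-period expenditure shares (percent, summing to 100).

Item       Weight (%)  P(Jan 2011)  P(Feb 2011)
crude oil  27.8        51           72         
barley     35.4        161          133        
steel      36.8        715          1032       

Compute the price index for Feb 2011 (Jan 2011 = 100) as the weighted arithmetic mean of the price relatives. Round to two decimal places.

crude oil: 27.8 × (72/51) = 27.8 × 1.411765 = 39.2471
barley: 35.4 × (133/161) = 35.4 × 0.826087 = 29.2435
steel: 36.8 × (1032/715) = 36.8 × 1.443357 = 53.1155
Index = Σ wᵢ·(p₁ᵢ/p₀ᵢ) = 39.2471 + 29.2435 + 53.1155 = 121.6061

121.61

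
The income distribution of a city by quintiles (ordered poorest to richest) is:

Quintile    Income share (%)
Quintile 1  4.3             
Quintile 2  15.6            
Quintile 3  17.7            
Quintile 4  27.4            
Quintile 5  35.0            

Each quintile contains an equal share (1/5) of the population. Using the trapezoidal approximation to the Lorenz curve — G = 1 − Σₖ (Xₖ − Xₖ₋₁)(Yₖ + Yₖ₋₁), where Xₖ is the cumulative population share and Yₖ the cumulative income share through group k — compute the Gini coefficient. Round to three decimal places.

Cumulative income shares Yₖ: 0.0430, 0.1990, 0.3760, 0.6500, 1.0000
Σ (Xₖ−Xₖ₋₁)(Yₖ+Yₖ₋₁) = (1/5)(0.0430+0.0000) + (1/5)(0.1990+0.0430) + (1/5)(0.3760+0.1990) + (1/5)(0.6500+0.3760) + (1/5)(1.0000+0.6500)
  = 0.0086 + 0.0484 + 0.1150 + 0.2052 + 0.3300 = 0.7072
G = 1 − 0.7072 = 0.2928

0.293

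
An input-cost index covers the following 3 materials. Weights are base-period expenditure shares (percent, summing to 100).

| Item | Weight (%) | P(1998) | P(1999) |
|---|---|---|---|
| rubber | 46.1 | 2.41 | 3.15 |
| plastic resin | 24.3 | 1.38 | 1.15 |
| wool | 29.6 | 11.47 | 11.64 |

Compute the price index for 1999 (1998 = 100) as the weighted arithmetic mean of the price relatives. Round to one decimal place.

110.5

rubber: 46.1 × (3.15/2.41) = 46.1 × 1.307054 = 60.2552
plastic resin: 24.3 × (1.15/1.38) = 24.3 × 0.833333 = 20.2500
wool: 29.6 × (11.64/11.47) = 29.6 × 1.014821 = 30.0387
Index = Σ wᵢ·(p₁ᵢ/p₀ᵢ) = 60.2552 + 20.2500 + 30.0387 = 110.5439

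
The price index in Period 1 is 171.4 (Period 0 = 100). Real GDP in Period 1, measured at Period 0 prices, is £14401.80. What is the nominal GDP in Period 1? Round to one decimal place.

Nominal = Real × (Index/100) = 14401.80 × (171.4/100)
        = 14401.80 × 1.714 = 24684.6852

24684.7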